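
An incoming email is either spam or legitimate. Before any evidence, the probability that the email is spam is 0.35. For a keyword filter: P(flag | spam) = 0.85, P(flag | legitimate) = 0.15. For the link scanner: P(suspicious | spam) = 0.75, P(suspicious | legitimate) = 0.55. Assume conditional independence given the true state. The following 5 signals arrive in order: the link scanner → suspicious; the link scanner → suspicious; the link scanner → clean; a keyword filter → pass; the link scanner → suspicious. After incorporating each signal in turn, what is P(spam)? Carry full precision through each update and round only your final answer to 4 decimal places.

Apply Bayes' rule sequentially, carrying P(spam) forward.
After the link scanner='suspicious': P(spam) = 0.75·0.3500 / (0.75·0.3500 + 0.55·0.6500) ≈ 0.4234
After the link scanner='suspicious': P(spam) = 0.75·0.4234 / (0.75·0.4234 + 0.55·0.5766) ≈ 0.5003
After the link scanner='clean': P(spam) = 0.25·0.5003 / (0.25·0.5003 + 0.45·0.4997) ≈ 0.3574
After a keyword filter='pass': P(spam) = 0.15·0.3574 / (0.15·0.3574 + 0.85·0.6426) ≈ 0.0894
After the link scanner='suspicious': P(spam) = 0.75·0.0894 / (0.75·0.0894 + 0.55·0.9106) ≈ 0.1181

0.1181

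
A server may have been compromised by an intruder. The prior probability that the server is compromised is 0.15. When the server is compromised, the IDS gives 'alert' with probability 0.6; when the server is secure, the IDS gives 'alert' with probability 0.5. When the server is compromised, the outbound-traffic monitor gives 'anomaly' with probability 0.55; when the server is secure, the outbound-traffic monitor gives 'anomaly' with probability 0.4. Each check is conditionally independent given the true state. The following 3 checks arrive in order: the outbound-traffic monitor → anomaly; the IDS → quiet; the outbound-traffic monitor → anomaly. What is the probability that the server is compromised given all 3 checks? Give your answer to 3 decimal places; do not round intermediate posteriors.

After the outbound-traffic monitor='anomaly': P(compromised) = 0.55·0.1500 / (0.55·0.1500 + 0.4·0.8500) ≈ 0.1953
After the IDS='quiet': P(compromised) = 0.4·0.1953 / (0.4·0.1953 + 0.5·0.8047) ≈ 0.1626
After the outbound-traffic monitor='anomaly': P(compromised) = 0.55·0.1626 / (0.55·0.1626 + 0.4·0.8374) ≈ 0.2107

0.211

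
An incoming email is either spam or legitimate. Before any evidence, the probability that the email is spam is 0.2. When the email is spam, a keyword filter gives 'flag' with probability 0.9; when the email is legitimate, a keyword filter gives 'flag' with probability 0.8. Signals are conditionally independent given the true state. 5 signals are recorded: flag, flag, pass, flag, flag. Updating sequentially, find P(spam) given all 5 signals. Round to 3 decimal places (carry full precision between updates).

After 'flag': P(spam) = 0.9·0.2000 / (0.9·0.2000 + 0.8·0.8000) ≈ 0.2195
After 'flag': P(spam) = 0.9·0.2195 / (0.9·0.2195 + 0.8·0.7805) ≈ 0.2404
After 'pass': P(spam) = 0.1·0.2404 / (0.1·0.2404 + 0.2·0.7596) ≈ 0.1366
After 'flag': P(spam) = 0.9·0.1366 / (0.9·0.1366 + 0.8·0.8634) ≈ 0.1511
After 'flag': P(spam) = 0.9·0.1511 / (0.9·0.1511 + 0.8·0.8489) ≈ 0.1668

0.167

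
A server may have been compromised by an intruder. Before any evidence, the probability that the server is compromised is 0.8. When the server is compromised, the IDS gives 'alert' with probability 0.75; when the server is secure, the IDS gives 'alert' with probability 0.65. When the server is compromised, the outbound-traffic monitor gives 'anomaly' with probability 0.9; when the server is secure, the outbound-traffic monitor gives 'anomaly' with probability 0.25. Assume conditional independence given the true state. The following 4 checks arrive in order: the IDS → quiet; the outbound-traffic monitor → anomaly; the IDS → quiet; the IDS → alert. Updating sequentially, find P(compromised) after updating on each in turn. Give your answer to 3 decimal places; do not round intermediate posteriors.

After the IDS='quiet': P(compromised) = 0.25·0.8000 / (0.25·0.8000 + 0.35·0.2000) ≈ 0.7407
After the outbound-traffic monitor='anomaly': P(compromised) = 0.9·0.7407 / (0.9·0.7407 + 0.25·0.2593) ≈ 0.9114
After the IDS='quiet': P(compromised) = 0.25·0.9114 / (0.25·0.9114 + 0.35·0.0886) ≈ 0.8802
After the IDS='alert': P(compromised) = 0.75·0.8802 / (0.75·0.8802 + 0.65·0.1198) ≈ 0.8945

0.894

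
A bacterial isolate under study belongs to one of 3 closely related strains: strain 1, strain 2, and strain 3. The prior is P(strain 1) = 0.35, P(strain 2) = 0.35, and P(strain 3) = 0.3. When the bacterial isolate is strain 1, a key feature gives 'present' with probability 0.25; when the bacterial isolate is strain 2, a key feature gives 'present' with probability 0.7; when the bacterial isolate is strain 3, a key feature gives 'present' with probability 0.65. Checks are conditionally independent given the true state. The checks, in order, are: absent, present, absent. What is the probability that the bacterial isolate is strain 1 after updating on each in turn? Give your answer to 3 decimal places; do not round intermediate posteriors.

After 'absent': normaliser = 0.75·0.3500 + 0.3·0.3500 + 0.35·0.3000; P(strain 1) ≈ 0.5556, P(strain 2) ≈ 0.2222, P(strain 3) ≈ 0.2222
After 'present': normaliser = 0.25·0.5556 + 0.7·0.2222 + 0.65·0.2222; P(strain 1) ≈ 0.3165, P(strain 2) ≈ 0.3544, P(strain 3) ≈ 0.3291
After 'absent': normaliser = 0.75·0.3165 + 0.3·0.3544 + 0.35·0.3291; P(strain 1) ≈ 0.5172, P(strain 2) ≈ 0.2317, P(strain 3) ≈ 0.2510

0.517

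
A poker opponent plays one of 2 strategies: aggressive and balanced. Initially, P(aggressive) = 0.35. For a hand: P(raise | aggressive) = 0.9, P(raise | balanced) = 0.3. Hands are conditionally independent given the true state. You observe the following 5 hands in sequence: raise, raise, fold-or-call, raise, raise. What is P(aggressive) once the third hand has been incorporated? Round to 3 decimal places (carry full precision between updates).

0.409

After 'raise': P(aggressive) = 0.9·0.3500 / (0.9·0.3500 + 0.3·0.6500) ≈ 0.6176
After 'raise': P(aggressive) = 0.9·0.6176 / (0.9·0.6176 + 0.3·0.3824) ≈ 0.8289
After 'fold-or-call': P(aggressive) = 0.1·0.8289 / (0.1·0.8289 + 0.7·0.1711) ≈ 0.4091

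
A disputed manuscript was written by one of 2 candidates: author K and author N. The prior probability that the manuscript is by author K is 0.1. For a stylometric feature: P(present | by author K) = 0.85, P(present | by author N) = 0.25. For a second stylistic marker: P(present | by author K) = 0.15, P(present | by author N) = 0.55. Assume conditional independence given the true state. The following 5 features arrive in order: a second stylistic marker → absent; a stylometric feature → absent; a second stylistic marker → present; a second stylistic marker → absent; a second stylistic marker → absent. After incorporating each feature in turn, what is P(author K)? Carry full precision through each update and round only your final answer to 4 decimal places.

After a second stylistic marker='absent': P(author K) = 0.85·0.1000 / (0.85·0.1000 + 0.45·0.9000) ≈ 0.1735
After a stylometric feature='absent': P(author K) = 0.15·0.1735 / (0.15·0.1735 + 0.75·0.8265) ≈ 0.0403
After a second stylistic marker='present': P(author K) = 0.15·0.0403 / (0.15·0.0403 + 0.55·0.9597) ≈ 0.0113
After a second stylistic marker='absent': P(author K) = 0.85·0.0113 / (0.85·0.0113 + 0.45·0.9887) ≈ 0.0212
After a second stylistic marker='absent': P(author K) = 0.85·0.0212 / (0.85·0.0212 + 0.45·0.9788) ≈ 0.0392

0.0392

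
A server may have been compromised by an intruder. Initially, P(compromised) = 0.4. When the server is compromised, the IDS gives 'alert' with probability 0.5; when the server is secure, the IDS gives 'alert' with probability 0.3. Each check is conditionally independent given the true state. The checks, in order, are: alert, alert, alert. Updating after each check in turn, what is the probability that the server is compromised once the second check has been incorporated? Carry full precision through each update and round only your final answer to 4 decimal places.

0.6494

Each posterior becomes the prior for the next update.
After 'alert': P(compromised) = 0.5·0.4000 / (0.5·0.4000 + 0.3·0.6000) ≈ 0.5263
After 'alert': P(compromised) = 0.5·0.5263 / (0.5·0.5263 + 0.3·0.4737) ≈ 0.6494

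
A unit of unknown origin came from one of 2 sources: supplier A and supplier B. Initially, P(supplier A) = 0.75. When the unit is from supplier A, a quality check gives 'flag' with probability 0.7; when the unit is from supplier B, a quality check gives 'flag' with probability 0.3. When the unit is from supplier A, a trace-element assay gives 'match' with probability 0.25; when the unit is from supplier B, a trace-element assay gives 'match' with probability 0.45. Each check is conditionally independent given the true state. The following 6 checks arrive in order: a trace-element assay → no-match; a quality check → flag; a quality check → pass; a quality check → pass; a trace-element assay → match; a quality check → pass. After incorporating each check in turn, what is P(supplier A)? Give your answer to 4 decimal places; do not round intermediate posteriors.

After a trace-element assay='no-match': P(supplier A) = 0.75·0.7500 / (0.75·0.7500 + 0.55·0.2500) ≈ 0.8036
After a quality check='flag': P(supplier A) = 0.7·0.8036 / (0.7·0.8036 + 0.3·0.1964) ≈ 0.9052
After a quality check='pass': P(supplier A) = 0.3·0.9052 / (0.3·0.9052 + 0.7·0.0948) ≈ 0.8036
After a quality check='pass': P(supplier A) = 0.3·0.8036 / (0.3·0.8036 + 0.7·0.1964) ≈ 0.6368
After a trace-element assay='match': P(supplier A) = 0.25·0.6368 / (0.25·0.6368 + 0.45·0.3632) ≈ 0.4934
After a quality check='pass': P(supplier A) = 0.3·0.4934 / (0.3·0.4934 + 0.7·0.5066) ≈ 0.2945

0.2945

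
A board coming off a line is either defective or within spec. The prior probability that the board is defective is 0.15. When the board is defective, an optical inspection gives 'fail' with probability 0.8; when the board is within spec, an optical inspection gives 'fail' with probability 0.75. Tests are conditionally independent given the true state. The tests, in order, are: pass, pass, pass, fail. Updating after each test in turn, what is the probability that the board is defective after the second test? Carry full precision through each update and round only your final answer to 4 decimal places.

0.1015

After 'pass': P(defective) = 0.2·0.1500 / (0.2·0.1500 + 0.25·0.8500) ≈ 0.1237
After 'pass': P(defective) = 0.2·0.1237 / (0.2·0.1237 + 0.25·0.8763) ≈ 0.1015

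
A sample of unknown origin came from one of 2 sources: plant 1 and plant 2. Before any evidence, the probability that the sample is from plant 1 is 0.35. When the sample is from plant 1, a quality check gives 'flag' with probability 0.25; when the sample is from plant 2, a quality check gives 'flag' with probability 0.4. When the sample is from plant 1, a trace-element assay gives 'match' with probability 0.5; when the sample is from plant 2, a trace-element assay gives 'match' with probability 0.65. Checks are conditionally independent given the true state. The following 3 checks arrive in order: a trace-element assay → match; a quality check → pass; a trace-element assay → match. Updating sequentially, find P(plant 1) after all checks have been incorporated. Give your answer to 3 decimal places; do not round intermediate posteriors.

After a trace-element assay='match': P(plant 1) = 0.5·0.3500 / (0.5·0.3500 + 0.65·0.6500) ≈ 0.2929
After a quality check='pass': P(plant 1) = 0.75·0.2929 / (0.75·0.2929 + 0.6·0.7071) ≈ 0.3411
After a trace-element assay='match': P(plant 1) = 0.5·0.3411 / (0.5·0.3411 + 0.65·0.6589) ≈ 0.2848

0.285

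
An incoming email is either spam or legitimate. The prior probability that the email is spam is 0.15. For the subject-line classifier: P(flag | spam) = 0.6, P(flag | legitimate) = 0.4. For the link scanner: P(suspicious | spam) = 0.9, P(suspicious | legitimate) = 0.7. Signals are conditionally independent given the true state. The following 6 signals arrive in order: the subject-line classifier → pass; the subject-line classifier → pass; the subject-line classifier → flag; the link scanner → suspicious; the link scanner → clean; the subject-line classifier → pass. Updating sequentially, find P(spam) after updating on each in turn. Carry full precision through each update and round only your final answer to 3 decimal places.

0.033

After the subject-line classifier='pass': P(spam) = 0.4·0.1500 / (0.4·0.1500 + 0.6·0.8500) ≈ 0.1053
After the subject-line classifier='pass': P(spam) = 0.4·0.1053 / (0.4·0.1053 + 0.6·0.8947) ≈ 0.0727
After the subject-line classifier='flag': P(spam) = 0.6·0.0727 / (0.6·0.0727 + 0.4·0.9273) ≈ 0.1053
After the link scanner='suspicious': P(spam) = 0.9·0.1053 / (0.9·0.1053 + 0.7·0.8947) ≈ 0.1314
After the link scanner='clean': P(spam) = 0.1·0.1314 / (0.1·0.1314 + 0.3·0.8686) ≈ 0.0480
After the subject-line classifier='pass': P(spam) = 0.4·0.0480 / (0.4·0.0480 + 0.6·0.9520) ≈ 0.0325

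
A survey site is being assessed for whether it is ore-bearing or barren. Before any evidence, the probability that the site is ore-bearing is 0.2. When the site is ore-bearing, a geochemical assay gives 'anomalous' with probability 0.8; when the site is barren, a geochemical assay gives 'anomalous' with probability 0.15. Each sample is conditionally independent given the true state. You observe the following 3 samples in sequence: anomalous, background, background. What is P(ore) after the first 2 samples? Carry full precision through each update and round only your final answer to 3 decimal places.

Apply Bayes' rule sequentially, carrying P(ore) forward.
After 'anomalous': P(ore) = 0.8·0.2000 / (0.8·0.2000 + 0.15·0.8000) ≈ 0.5714
After 'background': P(ore) = 0.2·0.5714 / (0.2·0.5714 + 0.85·0.4286) ≈ 0.2388

0.239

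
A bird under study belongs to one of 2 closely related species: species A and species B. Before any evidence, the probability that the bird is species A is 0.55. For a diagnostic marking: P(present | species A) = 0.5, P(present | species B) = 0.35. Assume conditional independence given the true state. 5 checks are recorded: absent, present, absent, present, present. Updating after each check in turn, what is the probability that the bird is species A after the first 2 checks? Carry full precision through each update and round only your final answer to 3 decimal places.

Each posterior becomes the prior for the next update.
After 'absent': P(species A) = 0.5·0.5500 / (0.5·0.5500 + 0.65·0.4500) ≈ 0.4846
After 'present': P(species A) = 0.5·0.4846 / (0.5·0.4846 + 0.35·0.5154) ≈ 0.5732

0.573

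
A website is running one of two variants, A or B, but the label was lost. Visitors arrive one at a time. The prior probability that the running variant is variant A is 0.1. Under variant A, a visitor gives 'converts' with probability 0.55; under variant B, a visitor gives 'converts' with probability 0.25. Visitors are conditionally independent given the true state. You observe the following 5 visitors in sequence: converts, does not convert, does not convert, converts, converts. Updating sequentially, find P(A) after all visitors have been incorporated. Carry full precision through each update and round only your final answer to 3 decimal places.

0.299

Apply Bayes' rule sequentially, carrying P(A) forward.
After 'converts': P(A) = 0.55·0.1000 / (0.55·0.1000 + 0.25·0.9000) ≈ 0.1964
After 'does not convert': P(A) = 0.45·0.1964 / (0.45·0.1964 + 0.75·0.8036) ≈ 0.1279
After 'does not convert': P(A) = 0.45·0.1279 / (0.45·0.1279 + 0.75·0.8721) ≈ 0.0809
After 'converts': P(A) = 0.55·0.0809 / (0.55·0.0809 + 0.25·0.9191) ≈ 0.1622
After 'converts': P(A) = 0.55·0.1622 / (0.55·0.1622 + 0.25·0.8378) ≈ 0.2987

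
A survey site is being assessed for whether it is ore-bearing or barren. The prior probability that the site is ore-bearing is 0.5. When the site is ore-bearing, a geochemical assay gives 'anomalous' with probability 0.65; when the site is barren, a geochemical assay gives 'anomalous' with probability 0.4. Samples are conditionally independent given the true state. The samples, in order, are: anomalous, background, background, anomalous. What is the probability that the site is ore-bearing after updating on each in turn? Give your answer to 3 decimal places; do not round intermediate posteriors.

Each posterior becomes the prior for the next update.
After 'anomalous': P(ore) = 0.65·0.5000 / (0.65·0.5000 + 0.4·0.5000) ≈ 0.6190
After 'background': P(ore) = 0.35·0.6190 / (0.35·0.6190 + 0.6·0.3810) ≈ 0.4866
After 'background': P(ore) = 0.35·0.4866 / (0.35·0.4866 + 0.6·0.5134) ≈ 0.3561
After 'anomalous': P(ore) = 0.65·0.3561 / (0.65·0.3561 + 0.4·0.6439) ≈ 0.4733

0.473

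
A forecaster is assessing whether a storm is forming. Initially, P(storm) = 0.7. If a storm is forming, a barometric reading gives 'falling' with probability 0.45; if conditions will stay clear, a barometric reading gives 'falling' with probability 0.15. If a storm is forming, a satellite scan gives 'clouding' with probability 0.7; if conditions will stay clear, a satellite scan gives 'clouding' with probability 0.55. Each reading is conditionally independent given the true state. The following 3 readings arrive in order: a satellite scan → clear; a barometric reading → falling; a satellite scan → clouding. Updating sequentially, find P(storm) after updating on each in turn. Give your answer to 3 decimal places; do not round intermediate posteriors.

After a satellite scan='clear': P(storm) = 0.3·0.7000 / (0.3·0.7000 + 0.45·0.3000) ≈ 0.6087
After a barometric reading='falling': P(storm) = 0.45·0.6087 / (0.45·0.6087 + 0.15·0.3913) ≈ 0.8235
After a satellite scan='clouding': P(storm) = 0.7·0.8235 / (0.7·0.8235 + 0.55·0.1765) ≈ 0.8559

0.856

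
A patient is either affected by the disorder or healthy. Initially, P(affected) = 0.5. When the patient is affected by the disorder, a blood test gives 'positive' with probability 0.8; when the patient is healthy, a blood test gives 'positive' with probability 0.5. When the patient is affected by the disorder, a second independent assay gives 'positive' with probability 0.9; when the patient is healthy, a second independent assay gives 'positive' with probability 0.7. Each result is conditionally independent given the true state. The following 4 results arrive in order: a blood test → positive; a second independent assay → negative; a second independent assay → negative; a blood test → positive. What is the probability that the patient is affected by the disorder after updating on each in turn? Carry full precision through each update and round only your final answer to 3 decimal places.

0.221

After a blood test='positive': P(affected) = 0.8·0.5000 / (0.8·0.5000 + 0.5·0.5000) ≈ 0.6154
After a second independent assay='negative': P(affected) = 0.1·0.6154 / (0.1·0.6154 + 0.3·0.3846) ≈ 0.3478
After a second independent assay='negative': P(affected) = 0.1·0.3478 / (0.1·0.3478 + 0.3·0.6522) ≈ 0.1509
After a blood test='positive': P(affected) = 0.8·0.1509 / (0.8·0.1509 + 0.5·0.8491) ≈ 0.2215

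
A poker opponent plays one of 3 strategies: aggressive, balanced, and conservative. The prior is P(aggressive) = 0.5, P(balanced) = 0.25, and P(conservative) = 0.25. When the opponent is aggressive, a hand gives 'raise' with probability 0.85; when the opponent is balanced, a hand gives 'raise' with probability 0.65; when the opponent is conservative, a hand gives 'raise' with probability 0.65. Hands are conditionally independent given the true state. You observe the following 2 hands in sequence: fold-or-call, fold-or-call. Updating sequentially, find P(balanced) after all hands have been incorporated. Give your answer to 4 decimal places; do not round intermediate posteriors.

Apply Bayes' rule sequentially, carrying P(balanced) forward.
After 'fold-or-call': normaliser = 0.15·0.5000 + 0.35·0.2500 + 0.35·0.2500; P(aggressive) ≈ 0.3000, P(balanced) ≈ 0.3500, P(conservative) ≈ 0.3500
After 'fold-or-call': normaliser = 0.15·0.3000 + 0.35·0.3500 + 0.35·0.3500; P(aggressive) ≈ 0.1552, P(balanced) ≈ 0.4224, P(conservative) ≈ 0.4224

0.4224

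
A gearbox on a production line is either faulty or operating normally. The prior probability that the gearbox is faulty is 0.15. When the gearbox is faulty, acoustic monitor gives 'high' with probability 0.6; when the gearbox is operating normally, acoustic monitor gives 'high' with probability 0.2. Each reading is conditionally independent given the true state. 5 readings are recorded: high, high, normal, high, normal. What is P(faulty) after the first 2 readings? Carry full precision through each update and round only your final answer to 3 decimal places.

After 'high': P(faulty) = 0.6·0.1500 / (0.6·0.1500 + 0.2·0.8500) ≈ 0.3462
After 'high': P(faulty) = 0.6·0.3462 / (0.6·0.3462 + 0.2·0.6538) ≈ 0.6136

0.614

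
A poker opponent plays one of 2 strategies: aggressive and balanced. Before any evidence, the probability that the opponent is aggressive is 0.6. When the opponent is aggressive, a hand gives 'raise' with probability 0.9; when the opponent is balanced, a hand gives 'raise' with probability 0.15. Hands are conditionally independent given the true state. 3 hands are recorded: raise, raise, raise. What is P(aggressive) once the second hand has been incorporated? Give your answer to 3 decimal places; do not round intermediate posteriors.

After 'raise': P(aggressive) = 0.9·0.6000 / (0.9·0.6000 + 0.15·0.4000) ≈ 0.9000
After 'raise': P(aggressive) = 0.9·0.9000 / (0.9·0.9000 + 0.15·0.1000) ≈ 0.9818

0.982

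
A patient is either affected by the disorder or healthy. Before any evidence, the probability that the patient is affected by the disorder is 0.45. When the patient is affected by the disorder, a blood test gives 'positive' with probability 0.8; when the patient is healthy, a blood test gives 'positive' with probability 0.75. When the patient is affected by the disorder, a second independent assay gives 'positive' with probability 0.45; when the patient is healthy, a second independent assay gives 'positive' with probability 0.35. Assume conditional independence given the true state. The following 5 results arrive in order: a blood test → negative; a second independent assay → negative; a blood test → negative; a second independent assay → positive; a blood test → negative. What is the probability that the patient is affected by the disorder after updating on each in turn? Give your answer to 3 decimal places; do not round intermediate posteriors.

After a blood test='negative': P(affected) = 0.2·0.4500 / (0.2·0.4500 + 0.25·0.5500) ≈ 0.3956
After a second independent assay='negative': P(affected) = 0.55·0.3956 / (0.55·0.3956 + 0.65·0.6044) ≈ 0.3564
After a blood test='negative': P(affected) = 0.2·0.3564 / (0.2·0.3564 + 0.25·0.6436) ≈ 0.3070
After a second independent assay='positive': P(affected) = 0.45·0.3070 / (0.45·0.3070 + 0.35·0.6930) ≈ 0.3629
After a blood test='negative': P(affected) = 0.2·0.3629 / (0.2·0.3629 + 0.25·0.6371) ≈ 0.3131

0.313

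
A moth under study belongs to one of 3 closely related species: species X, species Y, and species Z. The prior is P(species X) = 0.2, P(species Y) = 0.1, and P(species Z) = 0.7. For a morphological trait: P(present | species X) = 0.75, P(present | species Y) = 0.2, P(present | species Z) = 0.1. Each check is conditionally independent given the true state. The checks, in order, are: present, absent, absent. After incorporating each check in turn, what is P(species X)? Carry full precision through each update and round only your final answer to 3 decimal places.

After 'present': normaliser = 0.75·0.2000 + 0.2·0.1000 + 0.1·0.7000; P(species X) ≈ 0.6250, P(species Y) ≈ 0.0833, P(species Z) ≈ 0.2917
After 'absent': normaliser = 0.25·0.6250 + 0.8·0.0833 + 0.9·0.2917; P(species X) ≈ 0.3219, P(species Y) ≈ 0.1373, P(species Z) ≈ 0.5408
After 'absent': normaliser = 0.25·0.3219 + 0.8·0.1373 + 0.9·0.5408; P(species X) ≈ 0.1189, P(species Y) ≈ 0.1623, P(species Z) ≈ 0.7189

0.119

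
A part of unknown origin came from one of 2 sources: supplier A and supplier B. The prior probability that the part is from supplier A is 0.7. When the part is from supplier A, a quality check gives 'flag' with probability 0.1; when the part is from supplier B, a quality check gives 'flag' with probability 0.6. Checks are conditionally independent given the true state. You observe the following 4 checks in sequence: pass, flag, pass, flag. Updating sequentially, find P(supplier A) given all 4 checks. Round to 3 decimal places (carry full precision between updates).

After 'pass': P(supplier A) = 0.9·0.7000 / (0.9·0.7000 + 0.4·0.3000) ≈ 0.8400
After 'flag': P(supplier A) = 0.1·0.8400 / (0.1·0.8400 + 0.6·0.1600) ≈ 0.4667
After 'pass': P(supplier A) = 0.9·0.4667 / (0.9·0.4667 + 0.4·0.5333) ≈ 0.6632
After 'flag': P(supplier A) = 0.1·0.6632 / (0.1·0.6632 + 0.6·0.3368) ≈ 0.2471

0.247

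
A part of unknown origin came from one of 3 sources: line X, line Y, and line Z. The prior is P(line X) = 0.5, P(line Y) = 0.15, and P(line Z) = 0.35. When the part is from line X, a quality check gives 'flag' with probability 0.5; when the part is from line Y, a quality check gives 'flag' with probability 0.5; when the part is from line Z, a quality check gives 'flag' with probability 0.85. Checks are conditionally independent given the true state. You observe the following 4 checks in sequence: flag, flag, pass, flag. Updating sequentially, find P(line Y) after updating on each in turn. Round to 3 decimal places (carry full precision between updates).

Apply Bayes' rule sequentially, carrying P(line Y) forward.
After 'flag': normaliser = 0.5·0.5000 + 0.5·0.1500 + 0.85·0.3500; P(line X) ≈ 0.4016, P(line Y) ≈ 0.1205, P(line Z) ≈ 0.4779
After 'flag': normaliser = 0.5·0.4016 + 0.5·0.1205 + 0.85·0.4779; P(line X) ≈ 0.3009, P(line Y) ≈ 0.0903, P(line Z) ≈ 0.6088
After 'pass': normaliser = 0.5·0.3009 + 0.5·0.0903 + 0.15·0.6088; P(line X) ≈ 0.5244, P(line Y) ≈ 0.1573, P(line Z) ≈ 0.3183
After 'flag': normaliser = 0.5·0.5244 + 0.5·0.1573 + 0.85·0.3183; P(line X) ≈ 0.4289, P(line Y) ≈ 0.1287, P(line Z) ≈ 0.4425

0.129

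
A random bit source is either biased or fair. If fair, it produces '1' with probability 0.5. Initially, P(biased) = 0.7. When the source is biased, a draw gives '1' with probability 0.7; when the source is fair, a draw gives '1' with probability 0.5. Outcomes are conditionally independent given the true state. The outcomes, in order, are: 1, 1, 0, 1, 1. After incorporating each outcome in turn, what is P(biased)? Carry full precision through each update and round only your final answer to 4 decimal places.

0.8432

Each posterior becomes the prior for the next update.
After '1': P(biased) = 0.7·0.7000 / (0.7·0.7000 + 0.5·0.3000) ≈ 0.7656
After '1': P(biased) = 0.7·0.7656 / (0.7·0.7656 + 0.5·0.2344) ≈ 0.8206
After '0': P(biased) = 0.3·0.8206 / (0.3·0.8206 + 0.5·0.1794) ≈ 0.7329
After '1': P(biased) = 0.7·0.7329 / (0.7·0.7329 + 0.5·0.2671) ≈ 0.7935
After '1': P(biased) = 0.7·0.7935 / (0.7·0.7935 + 0.5·0.2065) ≈ 0.8432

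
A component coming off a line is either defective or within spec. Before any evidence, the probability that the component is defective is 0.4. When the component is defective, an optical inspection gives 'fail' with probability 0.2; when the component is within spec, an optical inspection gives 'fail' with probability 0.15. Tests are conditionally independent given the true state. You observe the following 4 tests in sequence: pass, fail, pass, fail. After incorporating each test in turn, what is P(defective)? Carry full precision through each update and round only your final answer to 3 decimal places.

Each posterior becomes the prior for the next update.
After 'pass': P(defective) = 0.8·0.4000 / (0.8·0.4000 + 0.85·0.6000) ≈ 0.3855
After 'fail': P(defective) = 0.2·0.3855 / (0.2·0.3855 + 0.15·0.6145) ≈ 0.4555
After 'pass': P(defective) = 0.8·0.4555 / (0.8·0.4555 + 0.85·0.5445) ≈ 0.4405
After 'fail': P(defective) = 0.2·0.4405 / (0.2·0.4405 + 0.15·0.5595) ≈ 0.5122

0.512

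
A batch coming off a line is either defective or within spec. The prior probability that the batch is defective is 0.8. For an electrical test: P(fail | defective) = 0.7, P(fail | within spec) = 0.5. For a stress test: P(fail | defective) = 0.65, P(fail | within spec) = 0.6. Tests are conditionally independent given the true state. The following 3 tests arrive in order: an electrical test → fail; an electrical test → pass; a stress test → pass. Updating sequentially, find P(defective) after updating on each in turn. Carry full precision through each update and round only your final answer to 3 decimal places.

Apply Bayes' rule sequentially, carrying P(defective) forward.
After an electrical test='fail': P(defective) = 0.7·0.8000 / (0.7·0.8000 + 0.5·0.2000) ≈ 0.8485
After an electrical test='pass': P(defective) = 0.3·0.8485 / (0.3·0.8485 + 0.5·0.1515) ≈ 0.7706
After a stress test='pass': P(defective) = 0.35·0.7706 / (0.35·0.7706 + 0.4·0.2294) ≈ 0.7462

0.746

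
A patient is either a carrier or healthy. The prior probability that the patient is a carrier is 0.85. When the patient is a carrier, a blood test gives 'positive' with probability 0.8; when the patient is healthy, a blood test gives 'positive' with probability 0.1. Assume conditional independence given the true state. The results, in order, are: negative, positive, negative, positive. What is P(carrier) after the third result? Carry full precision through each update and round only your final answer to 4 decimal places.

Apply Bayes' rule sequentially, carrying P(carrier) forward.
After 'negative': P(carrier) = 0.2·0.8500 / (0.2·0.8500 + 0.9·0.1500) ≈ 0.5574
After 'positive': P(carrier) = 0.8·0.5574 / (0.8·0.5574 + 0.1·0.4426) ≈ 0.9097
After 'negative': P(carrier) = 0.2·0.9097 / (0.2·0.9097 + 0.9·0.0903) ≈ 0.6912

0.6912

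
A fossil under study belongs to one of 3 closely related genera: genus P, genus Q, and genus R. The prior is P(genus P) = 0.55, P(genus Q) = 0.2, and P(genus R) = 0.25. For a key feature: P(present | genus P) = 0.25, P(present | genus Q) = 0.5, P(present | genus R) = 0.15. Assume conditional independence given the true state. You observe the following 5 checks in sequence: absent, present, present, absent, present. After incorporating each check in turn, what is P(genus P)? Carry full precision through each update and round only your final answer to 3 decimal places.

0.413

Apply Bayes' rule sequentially, carrying P(genus P) forward.
After 'absent': normaliser = 0.75·0.5500 + 0.5·0.2000 + 0.85·0.2500; P(genus P) ≈ 0.5690, P(genus Q) ≈ 0.1379, P(genus R) ≈ 0.2931
After 'present': normaliser = 0.25·0.5690 + 0.5·0.1379 + 0.15·0.2931; P(genus P) ≈ 0.5574, P(genus Q) ≈ 0.2703, P(genus R) ≈ 0.1723
After 'present': normaliser = 0.25·0.5574 + 0.5·0.2703 + 0.15·0.1723; P(genus P) ≈ 0.4640, P(genus Q) ≈ 0.4499, P(genus R) ≈ 0.0861
After 'absent': normaliser = 0.75·0.4640 + 0.5·0.4499 + 0.85·0.0861; P(genus P) ≈ 0.5386, P(genus Q) ≈ 0.3482, P(genus R) ≈ 0.1132
After 'present': normaliser = 0.25·0.5386 + 0.5·0.3482 + 0.15·0.1132; P(genus P) ≈ 0.4134, P(genus Q) ≈ 0.5345, P(genus R) ≈ 0.0521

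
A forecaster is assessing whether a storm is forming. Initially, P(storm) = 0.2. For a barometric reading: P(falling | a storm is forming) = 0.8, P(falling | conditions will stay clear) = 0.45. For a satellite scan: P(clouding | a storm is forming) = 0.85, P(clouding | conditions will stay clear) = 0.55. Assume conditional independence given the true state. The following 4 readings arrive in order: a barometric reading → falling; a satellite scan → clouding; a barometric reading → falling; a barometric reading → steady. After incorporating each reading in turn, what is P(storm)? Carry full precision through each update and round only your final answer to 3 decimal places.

Each posterior becomes the prior for the next update.
After a barometric reading='falling': P(storm) = 0.8·0.2000 / (0.8·0.2000 + 0.45·0.8000) ≈ 0.3077
After a satellite scan='clouding': P(storm) = 0.85·0.3077 / (0.85·0.3077 + 0.55·0.6923) ≈ 0.4072
After a barometric reading='falling': P(storm) = 0.8·0.4072 / (0.8·0.4072 + 0.45·0.5928) ≈ 0.5498
After a barometric reading='steady': P(storm) = 0.2·0.5498 / (0.2·0.5498 + 0.55·0.4502) ≈ 0.3075

0.307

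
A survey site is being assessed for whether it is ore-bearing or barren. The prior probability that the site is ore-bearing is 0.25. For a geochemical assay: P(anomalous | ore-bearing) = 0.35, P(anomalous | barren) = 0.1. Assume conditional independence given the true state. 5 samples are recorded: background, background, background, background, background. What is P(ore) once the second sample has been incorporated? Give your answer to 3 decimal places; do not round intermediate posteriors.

0.148

After 'background': P(ore) = 0.65·0.2500 / (0.65·0.2500 + 0.9·0.7500) ≈ 0.1940
After 'background': P(ore) = 0.65·0.1940 / (0.65·0.1940 + 0.9·0.8060) ≈ 0.1481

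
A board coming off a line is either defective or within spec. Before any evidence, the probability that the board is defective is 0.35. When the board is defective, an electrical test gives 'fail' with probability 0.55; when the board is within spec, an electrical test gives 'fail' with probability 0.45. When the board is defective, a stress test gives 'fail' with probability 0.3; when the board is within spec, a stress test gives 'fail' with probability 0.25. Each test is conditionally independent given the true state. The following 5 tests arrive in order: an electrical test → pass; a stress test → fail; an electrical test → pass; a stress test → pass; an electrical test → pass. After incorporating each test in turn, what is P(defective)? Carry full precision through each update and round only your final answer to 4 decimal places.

After an electrical test='pass': P(defective) = 0.45·0.3500 / (0.45·0.3500 + 0.55·0.6500) ≈ 0.3058
After a stress test='fail': P(defective) = 0.3·0.3058 / (0.3·0.3058 + 0.25·0.6942) ≈ 0.3458
After an electrical test='pass': P(defective) = 0.45·0.3458 / (0.45·0.3458 + 0.55·0.6542) ≈ 0.3019
After a stress test='pass': P(defective) = 0.7·0.3019 / (0.7·0.3019 + 0.75·0.6981) ≈ 0.2876
After an electrical test='pass': P(defective) = 0.45·0.2876 / (0.45·0.2876 + 0.55·0.7124) ≈ 0.2483

0.2483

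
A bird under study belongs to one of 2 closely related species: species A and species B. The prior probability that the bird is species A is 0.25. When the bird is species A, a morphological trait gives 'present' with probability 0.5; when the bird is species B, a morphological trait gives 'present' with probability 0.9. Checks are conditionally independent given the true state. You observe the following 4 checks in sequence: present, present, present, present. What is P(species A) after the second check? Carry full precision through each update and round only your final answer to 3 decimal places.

0.093

Apply Bayes' rule sequentially, carrying P(species A) forward.
After 'present': P(species A) = 0.5·0.2500 / (0.5·0.2500 + 0.9·0.7500) ≈ 0.1562
After 'present': P(species A) = 0.5·0.1562 / (0.5·0.1562 + 0.9·0.8438) ≈ 0.0933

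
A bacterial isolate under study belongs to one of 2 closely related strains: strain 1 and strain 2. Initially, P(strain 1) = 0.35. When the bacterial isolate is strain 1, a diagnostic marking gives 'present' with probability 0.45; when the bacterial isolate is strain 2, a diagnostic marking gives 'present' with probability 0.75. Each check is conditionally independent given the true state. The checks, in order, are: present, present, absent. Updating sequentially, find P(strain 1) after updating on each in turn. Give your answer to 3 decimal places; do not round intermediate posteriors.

0.299

Apply Bayes' rule sequentially, carrying P(strain 1) forward.
After 'present': P(strain 1) = 0.45·0.3500 / (0.45·0.3500 + 0.75·0.6500) ≈ 0.2442
After 'present': P(strain 1) = 0.45·0.2442 / (0.45·0.2442 + 0.75·0.7558) ≈ 0.1624
After 'absent': P(strain 1) = 0.55·0.1624 / (0.55·0.1624 + 0.25·0.8376) ≈ 0.2990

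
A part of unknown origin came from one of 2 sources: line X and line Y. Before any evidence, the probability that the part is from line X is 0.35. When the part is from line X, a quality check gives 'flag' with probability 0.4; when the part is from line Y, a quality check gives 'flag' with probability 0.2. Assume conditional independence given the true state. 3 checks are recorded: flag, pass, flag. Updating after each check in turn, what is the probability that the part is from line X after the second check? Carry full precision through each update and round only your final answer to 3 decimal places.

Each posterior becomes the prior for the next update.
After 'flag': P(line X) = 0.4·0.3500 / (0.4·0.3500 + 0.2·0.6500) ≈ 0.5185
After 'pass': P(line X) = 0.6·0.5185 / (0.6·0.5185 + 0.8·0.4815) ≈ 0.4468

0.447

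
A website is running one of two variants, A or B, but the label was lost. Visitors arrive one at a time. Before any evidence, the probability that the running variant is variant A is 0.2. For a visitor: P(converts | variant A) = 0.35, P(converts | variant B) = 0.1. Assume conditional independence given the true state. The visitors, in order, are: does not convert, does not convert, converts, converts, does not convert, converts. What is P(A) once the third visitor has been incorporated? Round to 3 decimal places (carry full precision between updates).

0.313

After 'does not convert': P(A) = 0.65·0.2000 / (0.65·0.2000 + 0.9·0.8000) ≈ 0.1529
After 'does not convert': P(A) = 0.65·0.1529 / (0.65·0.1529 + 0.9·0.8471) ≈ 0.1154
After 'converts': P(A) = 0.35·0.1154 / (0.35·0.1154 + 0.1·0.8846) ≈ 0.3134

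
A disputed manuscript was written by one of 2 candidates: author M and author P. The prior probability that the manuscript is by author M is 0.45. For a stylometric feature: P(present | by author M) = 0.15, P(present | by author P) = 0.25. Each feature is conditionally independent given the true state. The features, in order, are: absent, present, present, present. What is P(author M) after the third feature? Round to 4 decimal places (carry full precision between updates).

0.2503

After 'absent': P(author M) = 0.85·0.4500 / (0.85·0.4500 + 0.75·0.5500) ≈ 0.4811
After 'present': P(author M) = 0.15·0.4811 / (0.15·0.4811 + 0.25·0.5189) ≈ 0.3575
After 'present': P(author M) = 0.15·0.3575 / (0.15·0.3575 + 0.25·0.6425) ≈ 0.2503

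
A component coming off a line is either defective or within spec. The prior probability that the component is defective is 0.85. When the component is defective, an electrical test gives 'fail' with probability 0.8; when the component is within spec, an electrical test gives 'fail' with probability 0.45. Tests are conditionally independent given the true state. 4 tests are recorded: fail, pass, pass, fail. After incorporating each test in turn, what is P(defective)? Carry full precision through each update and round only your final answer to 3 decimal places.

0.703

After 'fail': P(defective) = 0.8·0.8500 / (0.8·0.8500 + 0.45·0.1500) ≈ 0.9097
After 'pass': P(defective) = 0.2·0.9097 / (0.2·0.9097 + 0.55·0.0903) ≈ 0.7856
After 'pass': P(defective) = 0.2·0.7856 / (0.2·0.7856 + 0.55·0.2144) ≈ 0.5712
After 'fail': P(defective) = 0.8·0.5712 / (0.8·0.5712 + 0.45·0.4288) ≈ 0.7031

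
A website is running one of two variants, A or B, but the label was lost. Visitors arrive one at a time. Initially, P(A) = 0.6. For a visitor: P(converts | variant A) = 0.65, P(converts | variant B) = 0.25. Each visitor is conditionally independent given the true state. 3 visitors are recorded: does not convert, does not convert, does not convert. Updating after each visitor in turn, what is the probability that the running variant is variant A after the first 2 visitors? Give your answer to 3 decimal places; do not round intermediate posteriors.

Each posterior becomes the prior for the next update.
After 'does not convert': P(A) = 0.35·0.6000 / (0.35·0.6000 + 0.75·0.4000) ≈ 0.4118
After 'does not convert': P(A) = 0.35·0.4118 / (0.35·0.4118 + 0.75·0.5882) ≈ 0.2462

0.246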